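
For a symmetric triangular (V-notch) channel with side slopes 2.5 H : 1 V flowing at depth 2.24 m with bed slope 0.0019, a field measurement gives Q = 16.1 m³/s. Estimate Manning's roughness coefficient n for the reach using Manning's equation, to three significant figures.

A = z·y² = 2.5×2.24² = 12.54 m²
P = 2y√(1+z²) = 2×2.24×√(1+2.5²) = 12.06 m
R = A/P = 12.54/12.06 = 1.040 m
n = (1/Q)·A·R^(2/3)·S^(1/2) = (1/16.1) × 12.54 × 1.026 × 0.04359 = 0.03486

0.0349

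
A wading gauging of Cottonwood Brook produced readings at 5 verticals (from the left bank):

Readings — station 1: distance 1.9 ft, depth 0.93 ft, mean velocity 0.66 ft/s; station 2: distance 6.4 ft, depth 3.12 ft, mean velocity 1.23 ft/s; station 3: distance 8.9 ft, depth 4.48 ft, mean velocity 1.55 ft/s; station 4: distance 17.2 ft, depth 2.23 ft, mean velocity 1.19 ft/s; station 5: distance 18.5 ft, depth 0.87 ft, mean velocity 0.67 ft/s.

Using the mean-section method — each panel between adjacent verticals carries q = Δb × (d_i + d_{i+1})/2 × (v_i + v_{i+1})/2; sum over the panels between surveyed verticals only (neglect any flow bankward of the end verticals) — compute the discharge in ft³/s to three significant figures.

Panel 1-2: Δb = 4.5 ft, d̄ = (0.93+3.12)/2 = 2.025, v̄ = (0.66+1.23)/2 = 0.945 → q = 4.5×2.025×0.945 = 8.611 ft³/s
Panel 2-3: Δb = 2.5 ft, d̄ = (3.12+4.48)/2 = 3.8, v̄ = (1.23+1.55)/2 = 1.39 → q = 2.5×3.8×1.39 = 13.21 ft³/s
Panel 3-4: Δb = 8.3 ft, d̄ = (4.48+2.23)/2 = 3.355, v̄ = (1.55+1.19)/2 = 1.37 → q = 8.3×3.355×1.37 = 38.15 ft³/s
Panel 4-5: Δb = 1.3 ft, d̄ = (2.23+0.87)/2 = 1.55, v̄ = (1.19+0.67)/2 = 0.93 → q = 1.3×1.55×0.93 = 1.874 ft³/s
Q = Σ q = 61.84 ft³/s

61.8 ft³/s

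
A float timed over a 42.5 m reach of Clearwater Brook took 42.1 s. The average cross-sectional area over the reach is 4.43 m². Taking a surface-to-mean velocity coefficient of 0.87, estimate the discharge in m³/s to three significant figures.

3.89 m³/s

v_surface = L / t̄ = 42.5 / 42.1 = 1.010 m/s
v_mean = 0.87 × 1.010 = 0.8783 m/s
Q = A × v_mean = 4.43 × 0.8783 = 3.891 m³/s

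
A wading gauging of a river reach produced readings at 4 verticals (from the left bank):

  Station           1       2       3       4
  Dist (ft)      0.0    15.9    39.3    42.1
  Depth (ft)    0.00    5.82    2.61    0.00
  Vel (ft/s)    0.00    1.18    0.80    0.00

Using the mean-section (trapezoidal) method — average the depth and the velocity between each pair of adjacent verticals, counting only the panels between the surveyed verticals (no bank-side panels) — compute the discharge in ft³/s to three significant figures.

Panel 1-2: Δb = 15.9 ft, d̄ = (0.00+5.82)/2 = 2.91, v̄ = (0.00+1.18)/2 = 0.59 → q = 15.9×2.91×0.59 = 27.30 ft³/s
Panel 2-3: Δb = 23.4 ft, d̄ = (5.82+2.61)/2 = 4.215, v̄ = (1.18+0.80)/2 = 0.99 → q = 23.4×4.215×0.99 = 97.64 ft³/s
Panel 3-4: Δb = 2.8 ft, d̄ = (2.61+0.00)/2 = 1.305, v̄ = (0.80+0.00)/2 = 0.4 → q = 2.8×1.305×0.4 = 1.462 ft³/s
Q = Σ q = 126.4 ft³/s

126 ft³/s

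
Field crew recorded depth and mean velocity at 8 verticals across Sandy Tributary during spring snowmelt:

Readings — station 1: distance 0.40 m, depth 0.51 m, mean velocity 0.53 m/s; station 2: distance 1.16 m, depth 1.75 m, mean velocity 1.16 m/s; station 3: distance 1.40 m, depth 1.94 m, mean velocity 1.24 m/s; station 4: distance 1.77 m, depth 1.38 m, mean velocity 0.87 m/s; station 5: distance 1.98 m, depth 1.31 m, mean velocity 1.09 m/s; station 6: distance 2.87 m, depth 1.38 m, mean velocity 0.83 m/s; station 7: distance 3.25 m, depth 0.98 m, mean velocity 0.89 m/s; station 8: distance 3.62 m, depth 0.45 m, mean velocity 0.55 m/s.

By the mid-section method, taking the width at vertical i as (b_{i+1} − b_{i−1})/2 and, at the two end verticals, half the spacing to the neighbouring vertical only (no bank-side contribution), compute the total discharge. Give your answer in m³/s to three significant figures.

4.09 m³/s

w_1 = (1.16 − 0.40)/2 = 0.38 m; q_1 = 0.53 × 0.51 × 0.38 = 0.1027 m³/s
w_2 = (1.40 − 0.40)/2 = 0.5 m; q_2 = 1.16 × 1.75 × 0.5 = 1.015 m³/s
w_3 = (1.77 − 1.16)/2 = 0.305 m; q_3 = 1.24 × 1.94 × 0.305 = 0.7337 m³/s
w_4 = (1.98 − 1.40)/2 = 0.29 m; q_4 = 0.87 × 1.38 × 0.29 = 0.3482 m³/s
w_5 = (2.87 − 1.77)/2 = 0.55 m; q_5 = 1.09 × 1.31 × 0.55 = 0.7853 m³/s
w_6 = (3.25 − 1.98)/2 = 0.635 m; q_6 = 0.83 × 1.38 × 0.635 = 0.7273 m³/s
w_7 = (3.62 − 2.87)/2 = 0.375 m; q_7 = 0.89 × 0.98 × 0.375 = 0.3271 m³/s
w_8 = (3.62 − 3.25)/2 = 0.185 m; q_8 = 0.55 × 0.45 × 0.185 = 0.04579 m³/s
Q = Σ qᵢ = 4.085 m³/s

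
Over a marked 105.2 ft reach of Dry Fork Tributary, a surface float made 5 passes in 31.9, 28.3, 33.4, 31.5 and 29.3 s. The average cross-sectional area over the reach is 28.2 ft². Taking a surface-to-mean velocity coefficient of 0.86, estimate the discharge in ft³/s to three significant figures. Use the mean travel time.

82.6 ft³/s

t̄ = (31.9 + 28.3 + 33.4 + 31.5 + 29.3) / 5 = 30.88 s
v_surface = L / t̄ = 105.2 / 30.88 = 3.407 ft/s
v_mean = 0.86 × 3.407 = 2.930 ft/s
Q = A × v_mean = 28.2 × 2.930 = 82.62 ft³/s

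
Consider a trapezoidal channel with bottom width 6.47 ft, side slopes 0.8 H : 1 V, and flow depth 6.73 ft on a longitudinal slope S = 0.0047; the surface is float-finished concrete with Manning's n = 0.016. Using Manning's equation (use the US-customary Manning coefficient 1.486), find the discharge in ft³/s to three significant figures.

A = (b + z·y)·y = (6.47 + 0.8×6.73)×6.73 = 79.78 ft²
P = b + 2y√(1+z²) = 6.47 + 2×6.73×√(1+0.8²) = 23.71 ft
R = A/P = 79.78/23.71 = 3.365 ft
Q = (1.486/n)·A·R^(2/3)·S^(1/2) = (1.486/0.016) × 79.78 × 3.365^(2/3) × 0.0047^(1/2) = 1141 ft³/s

1140 ft³/s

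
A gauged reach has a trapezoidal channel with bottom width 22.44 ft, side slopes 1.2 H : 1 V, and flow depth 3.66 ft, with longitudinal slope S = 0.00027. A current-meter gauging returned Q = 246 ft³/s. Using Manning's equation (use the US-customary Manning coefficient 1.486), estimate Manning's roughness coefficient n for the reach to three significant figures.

A = (b + z·y)·y = (22.44 + 1.2×3.66)×3.66 = 98.21 ft²
P = b + 2y√(1+z²) = 22.44 + 2×3.66×√(1+1.2²) = 33.87 ft
R = A/P = 98.21/33.87 = 2.899 ft
n = (1.486/Q)·A·R^(2/3)·S^(1/2) = (1.486/246) × 98.21 × 2.033 × 0.01643 = 0.01982

0.0198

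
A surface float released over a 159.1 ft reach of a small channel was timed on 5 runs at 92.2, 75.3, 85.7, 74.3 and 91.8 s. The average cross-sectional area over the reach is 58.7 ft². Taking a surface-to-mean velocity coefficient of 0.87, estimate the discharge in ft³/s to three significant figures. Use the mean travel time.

t̄ = (92.2 + 75.3 + 85.7 + 74.3 + 91.8) / 5 = 83.86 s
v_surface = L / t̄ = 159.1 / 83.86 = 1.897 ft/s
v_mean = 0.87 × 1.897 = 1.651 ft/s
Q = A × v_mean = 58.7 × 1.651 = 96.89 ft³/s

96.9 ft³/s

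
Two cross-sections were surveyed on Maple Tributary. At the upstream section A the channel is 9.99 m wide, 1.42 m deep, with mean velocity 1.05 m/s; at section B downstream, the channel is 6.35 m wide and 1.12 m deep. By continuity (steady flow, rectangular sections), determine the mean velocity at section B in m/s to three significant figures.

2.09 m/s

Q = A₁V₁ = (9.99×1.42) × 1.05 = 14.90 m³/s
A₂ = 6.35 × 1.12 = 7.112 m²
V₂ = Q/A₂ = 14.90/7.112 = 2.094 m/s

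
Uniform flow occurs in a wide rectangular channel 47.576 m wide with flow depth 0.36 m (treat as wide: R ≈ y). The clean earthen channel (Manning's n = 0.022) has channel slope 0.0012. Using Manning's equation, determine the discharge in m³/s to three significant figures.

A = b·y = 47.576 × 0.36 = 17.13 m²
Wide channel: R ≈ y = 0.36 m
Q = (1/n)·A·R^(2/3)·S^(1/2) = (1/0.022) × 17.13 × 0.3600^(2/3) × 0.0012^(1/2) = 13.65 m³/s

13.6 m³/s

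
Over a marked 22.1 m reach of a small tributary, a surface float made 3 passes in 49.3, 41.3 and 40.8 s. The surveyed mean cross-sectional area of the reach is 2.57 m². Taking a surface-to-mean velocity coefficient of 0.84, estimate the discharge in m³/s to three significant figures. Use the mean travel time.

t̄ = (49.3 + 41.3 + 40.8) / 3 = 43.8 s
v_surface = L / t̄ = 22.1 / 43.8 = 0.5046 m/s
v_mean = 0.84 × 0.5046 = 0.4238 m/s
Q = A × v_mean = 2.57 × 0.4238 = 1.089 m³/s

1.09 m³/s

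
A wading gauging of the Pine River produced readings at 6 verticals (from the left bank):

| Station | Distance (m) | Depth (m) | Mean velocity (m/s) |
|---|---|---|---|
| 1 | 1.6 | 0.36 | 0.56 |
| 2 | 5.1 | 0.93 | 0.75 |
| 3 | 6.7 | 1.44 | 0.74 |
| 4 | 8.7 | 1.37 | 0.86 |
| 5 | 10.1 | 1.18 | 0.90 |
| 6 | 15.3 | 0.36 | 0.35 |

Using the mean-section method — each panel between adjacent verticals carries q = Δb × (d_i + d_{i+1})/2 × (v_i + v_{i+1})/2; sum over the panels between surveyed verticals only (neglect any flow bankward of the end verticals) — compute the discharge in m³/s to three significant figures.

Panel 1-2: Δb = 3.5 m, d̄ = (0.36+0.93)/2 = 0.645, v̄ = (0.56+0.75)/2 = 0.655 → q = 3.5×0.645×0.655 = 1.479 m³/s
Panel 2-3: Δb = 1.6 m, d̄ = (0.93+1.44)/2 = 1.185, v̄ = (0.75+0.74)/2 = 0.745 → q = 1.6×1.185×0.745 = 1.413 m³/s
Panel 3-4: Δb = 2 m, d̄ = (1.44+1.37)/2 = 1.405, v̄ = (0.74+0.86)/2 = 0.8 → q = 2×1.405×0.8 = 2.248 m³/s
Panel 4-5: Δb = 1.4 m, d̄ = (1.37+1.18)/2 = 1.275, v̄ = (0.86+0.90)/2 = 0.88 → q = 1.4×1.275×0.88 = 1.571 m³/s
Panel 5-6: Δb = 5.2 m, d̄ = (1.18+0.36)/2 = 0.77, v̄ = (0.90+0.35)/2 = 0.625 → q = 5.2×0.77×0.625 = 2.503 m³/s
Q = Σ q = 9.212 m³/s

9.21 m³/s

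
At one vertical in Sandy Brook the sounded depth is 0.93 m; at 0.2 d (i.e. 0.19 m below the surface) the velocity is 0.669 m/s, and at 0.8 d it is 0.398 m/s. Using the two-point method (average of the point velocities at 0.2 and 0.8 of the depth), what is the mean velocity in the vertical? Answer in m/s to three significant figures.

v̄ = (0.669 + 0.398) / 2 = 0.5335 m/s

0.534 m/s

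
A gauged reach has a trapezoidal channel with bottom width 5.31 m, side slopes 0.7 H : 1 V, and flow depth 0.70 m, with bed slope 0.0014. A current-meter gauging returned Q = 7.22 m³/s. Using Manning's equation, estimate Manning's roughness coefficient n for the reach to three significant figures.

A = (b + z·y)·y = (5.31 + 0.7×0.70)×0.70 = 4.060 m²
P = b + 2y√(1+z²) = 5.31 + 2×0.70×√(1+0.7²) = 7.019 m
R = A/P = 4.060/7.019 = 0.5784 m
n = (1/Q)·A·R^(2/3)·S^(1/2) = (1/7.22) × 4.060 × 0.6942 × 0.03742 = 0.01461

0.0146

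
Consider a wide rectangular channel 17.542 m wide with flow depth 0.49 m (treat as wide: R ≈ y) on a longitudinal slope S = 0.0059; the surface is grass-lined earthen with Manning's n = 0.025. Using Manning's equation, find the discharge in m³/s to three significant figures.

A = b·y = 17.542 × 0.49 = 8.596 m²
Wide channel: R ≈ y = 0.49 m
Q = (1/n)·A·R^(2/3)·S^(1/2) = (1/0.025) × 8.596 × 0.4900^(2/3) × 0.0059^(1/2) = 16.41 m³/s

16.4 m³/s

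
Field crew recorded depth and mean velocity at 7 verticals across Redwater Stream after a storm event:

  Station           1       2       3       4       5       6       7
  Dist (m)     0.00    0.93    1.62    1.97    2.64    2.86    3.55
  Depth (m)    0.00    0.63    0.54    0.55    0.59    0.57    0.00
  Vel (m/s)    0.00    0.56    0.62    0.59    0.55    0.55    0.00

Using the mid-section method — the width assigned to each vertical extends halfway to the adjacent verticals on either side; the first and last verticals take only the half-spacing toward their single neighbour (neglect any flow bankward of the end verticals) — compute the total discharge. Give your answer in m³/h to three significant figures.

w_2 = (1.62 − 0.00)/2 = 0.81 m; q_2 = 0.56 × 0.63 × 0.81 = 0.2858 m³/s
w_3 = (1.97 − 0.93)/2 = 0.52 m; q_3 = 0.62 × 0.54 × 0.52 = 0.1741 m³/s
w_4 = (2.64 − 1.62)/2 = 0.51 m; q_4 = 0.59 × 0.55 × 0.51 = 0.1655 m³/s
w_5 = (2.86 − 1.97)/2 = 0.445 m; q_5 = 0.55 × 0.59 × 0.445 = 0.1444 m³/s
w_6 = (3.55 − 2.64)/2 = 0.455 m; q_6 = 0.55 × 0.57 × 0.455 = 0.1426 m³/s
Stations 1, 7 contribute zero (depth or velocity is 0).
Q = Σ qᵢ = 0.9124 m³/s
= 0.9124 × 3600 = 3285 m³/h

3280 m³/h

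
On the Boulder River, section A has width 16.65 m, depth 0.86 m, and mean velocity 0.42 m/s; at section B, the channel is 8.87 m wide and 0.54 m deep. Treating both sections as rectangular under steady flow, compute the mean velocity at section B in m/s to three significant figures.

Q = A₁V₁ = (16.65×0.86) × 0.42 = 6.014 m³/s
A₂ = 8.87 × 0.54 = 4.790 m²
V₂ = Q/A₂ = 6.014/4.790 = 1.256 m/s

1.26 m/s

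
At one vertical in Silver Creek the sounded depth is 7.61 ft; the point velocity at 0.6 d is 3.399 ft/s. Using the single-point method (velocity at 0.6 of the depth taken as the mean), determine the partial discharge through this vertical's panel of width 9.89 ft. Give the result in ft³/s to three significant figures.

v̄ = v₀.₆ = 3.399 ft/s
q = v̄ × d × w = 3.399 × 7.61 × 9.89 = 255.8 ft³/s

256 ft³/s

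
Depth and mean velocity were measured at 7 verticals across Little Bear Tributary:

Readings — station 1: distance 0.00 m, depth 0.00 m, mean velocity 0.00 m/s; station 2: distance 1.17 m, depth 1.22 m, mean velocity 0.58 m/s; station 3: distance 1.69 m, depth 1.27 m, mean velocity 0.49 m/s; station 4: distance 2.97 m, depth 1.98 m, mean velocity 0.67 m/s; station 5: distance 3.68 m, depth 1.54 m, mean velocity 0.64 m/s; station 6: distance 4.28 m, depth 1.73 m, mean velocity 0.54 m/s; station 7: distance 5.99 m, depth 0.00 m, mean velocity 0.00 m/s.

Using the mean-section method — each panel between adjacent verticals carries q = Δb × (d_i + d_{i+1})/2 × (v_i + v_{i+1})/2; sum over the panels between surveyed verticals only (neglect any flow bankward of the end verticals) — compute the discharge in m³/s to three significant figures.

Panel 1-2: Δb = 1.17 m, d̄ = (0.00+1.22)/2 = 0.61, v̄ = (0.00+0.58)/2 = 0.29 → q = 1.17×0.61×0.29 = 0.2070 m³/s
Panel 2-3: Δb = 0.52 m, d̄ = (1.22+1.27)/2 = 1.245, v̄ = (0.58+0.49)/2 = 0.535 → q = 0.52×1.245×0.535 = 0.3464 m³/s
Panel 3-4: Δb = 1.28 m, d̄ = (1.27+1.98)/2 = 1.625, v̄ = (0.49+0.67)/2 = 0.58 → q = 1.28×1.625×0.58 = 1.206 m³/s
Panel 4-5: Δb = 0.71 m, d̄ = (1.98+1.54)/2 = 1.76, v̄ = (0.67+0.64)/2 = 0.655 → q = 0.71×1.76×0.655 = 0.8185 m³/s
Panel 5-6: Δb = 0.6 m, d̄ = (1.54+1.73)/2 = 1.635, v̄ = (0.64+0.54)/2 = 0.59 → q = 0.6×1.635×0.59 = 0.5788 m³/s
Panel 6-7: Δb = 1.71 m, d̄ = (1.73+0.00)/2 = 0.865, v̄ = (0.54+0.00)/2 = 0.27 → q = 1.71×0.865×0.27 = 0.3994 m³/s
Q = Σ q = 3.556 m³/s

3.56 m³/s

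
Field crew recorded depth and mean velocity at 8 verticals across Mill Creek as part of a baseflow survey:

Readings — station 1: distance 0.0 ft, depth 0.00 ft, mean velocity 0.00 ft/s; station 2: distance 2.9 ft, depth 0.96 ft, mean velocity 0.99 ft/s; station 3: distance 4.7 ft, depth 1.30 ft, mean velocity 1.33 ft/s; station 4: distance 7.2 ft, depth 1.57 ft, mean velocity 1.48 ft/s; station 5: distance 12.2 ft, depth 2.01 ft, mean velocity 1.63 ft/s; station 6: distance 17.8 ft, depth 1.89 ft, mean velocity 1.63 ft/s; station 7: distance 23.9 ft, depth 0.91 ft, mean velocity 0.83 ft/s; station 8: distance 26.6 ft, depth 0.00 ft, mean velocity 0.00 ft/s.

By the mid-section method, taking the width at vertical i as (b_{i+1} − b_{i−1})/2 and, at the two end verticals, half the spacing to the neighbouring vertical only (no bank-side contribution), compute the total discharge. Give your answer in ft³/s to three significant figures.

w_2 = (4.7 − 0.0)/2 = 2.35 ft; q_2 = 0.99 × 0.96 × 2.35 = 2.233 ft³/s
w_3 = (7.2 − 2.9)/2 = 2.15 ft; q_3 = 1.33 × 1.30 × 2.15 = 3.717 ft³/s
w_4 = (12.2 − 4.7)/2 = 3.75 ft; q_4 = 1.48 × 1.57 × 3.75 = 8.714 ft³/s
w_5 = (17.8 − 7.2)/2 = 5.3 ft; q_5 = 1.63 × 2.01 × 5.3 = 17.36 ft³/s
w_6 = (23.9 − 12.2)/2 = 5.85 ft; q_6 = 1.63 × 1.89 × 5.85 = 18.02 ft³/s
w_7 = (26.6 − 17.8)/2 = 4.4 ft; q_7 = 0.83 × 0.91 × 4.4 = 3.323 ft³/s
Stations 1, 8 contribute zero (depth or velocity is 0).
Q = Σ qᵢ = 53.37 ft³/s

53.4 ft³/s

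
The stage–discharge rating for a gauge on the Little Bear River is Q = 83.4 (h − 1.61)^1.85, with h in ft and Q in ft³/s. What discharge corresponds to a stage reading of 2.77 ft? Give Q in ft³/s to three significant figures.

Q = 83.4 × (2.77 − 1.61)^1.85 = 83.4 × 1.16^1.85 = 109.8 ft³/s

110 ft³/s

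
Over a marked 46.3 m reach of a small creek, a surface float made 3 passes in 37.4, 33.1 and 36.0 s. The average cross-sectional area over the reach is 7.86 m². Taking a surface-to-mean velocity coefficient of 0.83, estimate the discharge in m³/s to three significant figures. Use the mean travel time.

t̄ = (37.4 + 33.1 + 36.0) / 3 = 35.5 s
v_surface = L / t̄ = 46.3 / 35.5 = 1.304 m/s
v_mean = 0.83 × 1.304 = 1.083 m/s
Q = A × v_mean = 7.86 × 1.083 = 8.509 m³/s

8.51 m³/s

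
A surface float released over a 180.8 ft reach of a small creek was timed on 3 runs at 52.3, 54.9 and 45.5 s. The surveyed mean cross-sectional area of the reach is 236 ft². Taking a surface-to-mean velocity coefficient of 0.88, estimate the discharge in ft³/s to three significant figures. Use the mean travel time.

738 ft³/s

t̄ = (52.3 + 54.9 + 45.5) / 3 = 50.9 s
v_surface = L / t̄ = 180.8 / 50.9 = 3.552 ft/s
v_mean = 0.88 × 3.552 = 3.126 ft/s
Q = A × v_mean = 236 × 3.126 = 737.7 ft³/s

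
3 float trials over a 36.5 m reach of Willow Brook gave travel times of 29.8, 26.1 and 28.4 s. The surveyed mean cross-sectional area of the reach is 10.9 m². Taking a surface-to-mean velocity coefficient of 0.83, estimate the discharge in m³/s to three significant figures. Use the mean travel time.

11.8 m³/s

t̄ = (29.8 + 26.1 + 28.4) / 3 = 28.1 s
v_surface = L / t̄ = 36.5 / 28.1 = 1.299 m/s
v_mean = 0.83 × 1.299 = 1.078 m/s
Q = A × v_mean = 10.9 × 1.078 = 11.75 m³/s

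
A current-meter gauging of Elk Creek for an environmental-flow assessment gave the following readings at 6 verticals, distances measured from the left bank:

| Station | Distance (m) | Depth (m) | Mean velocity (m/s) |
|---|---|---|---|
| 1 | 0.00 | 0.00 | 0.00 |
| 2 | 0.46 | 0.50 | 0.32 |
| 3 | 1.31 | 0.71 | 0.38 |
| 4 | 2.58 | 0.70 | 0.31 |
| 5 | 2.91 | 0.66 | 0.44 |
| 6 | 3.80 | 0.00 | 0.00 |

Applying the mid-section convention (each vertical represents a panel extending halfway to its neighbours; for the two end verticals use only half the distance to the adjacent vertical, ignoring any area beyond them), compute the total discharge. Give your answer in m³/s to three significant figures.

0.742 m³/s

w_2 = (1.31 − 0.00)/2 = 0.655 m; q_2 = 0.32 × 0.50 × 0.655 = 0.1048 m³/s
w_3 = (2.58 − 0.46)/2 = 1.06 m; q_3 = 0.38 × 0.71 × 1.06 = 0.2860 m³/s
w_4 = (2.91 − 1.31)/2 = 0.8 m; q_4 = 0.31 × 0.70 × 0.8 = 0.1736 m³/s
w_5 = (3.80 − 2.58)/2 = 0.61 m; q_5 = 0.44 × 0.66 × 0.61 = 0.1771 m³/s
Stations 1, 6 contribute zero (depth or velocity is 0).
Q = Σ qᵢ = 0.7415 m³/s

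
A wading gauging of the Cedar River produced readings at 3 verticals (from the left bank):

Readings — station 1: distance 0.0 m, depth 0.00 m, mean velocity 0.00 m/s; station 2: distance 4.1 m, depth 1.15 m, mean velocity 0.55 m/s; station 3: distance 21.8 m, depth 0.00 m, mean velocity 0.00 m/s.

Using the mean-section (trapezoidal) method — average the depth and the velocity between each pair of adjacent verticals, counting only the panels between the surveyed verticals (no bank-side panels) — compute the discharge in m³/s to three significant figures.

Panel 1-2: Δb = 4.1 m, d̄ = (0.00+1.15)/2 = 0.575, v̄ = (0.00+0.55)/2 = 0.275 → q = 4.1×0.575×0.275 = 0.6483 m³/s
Panel 2-3: Δb = 17.7 m, d̄ = (1.15+0.00)/2 = 0.575, v̄ = (0.55+0.00)/2 = 0.275 → q = 17.7×0.575×0.275 = 2.799 m³/s
Q = Σ q = 3.447 m³/s

3.45 m³/s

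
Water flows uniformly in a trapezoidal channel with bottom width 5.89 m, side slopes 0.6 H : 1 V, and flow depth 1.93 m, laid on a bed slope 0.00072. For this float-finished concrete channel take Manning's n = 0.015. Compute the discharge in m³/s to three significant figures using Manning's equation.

A = (b + z·y)·y = (5.89 + 0.6×1.93)×1.93 = 13.60 m²
P = b + 2y√(1+z²) = 5.89 + 2×1.93×√(1+0.6²) = 10.39 m
R = A/P = 13.60/10.39 = 1.309 m
Q = (1/n)·A·R^(2/3)·S^(1/2) = (1/0.015) × 13.60 × 1.309^(2/3) × 0.00072^(1/2) = 29.12 m³/s

29.1 m³/s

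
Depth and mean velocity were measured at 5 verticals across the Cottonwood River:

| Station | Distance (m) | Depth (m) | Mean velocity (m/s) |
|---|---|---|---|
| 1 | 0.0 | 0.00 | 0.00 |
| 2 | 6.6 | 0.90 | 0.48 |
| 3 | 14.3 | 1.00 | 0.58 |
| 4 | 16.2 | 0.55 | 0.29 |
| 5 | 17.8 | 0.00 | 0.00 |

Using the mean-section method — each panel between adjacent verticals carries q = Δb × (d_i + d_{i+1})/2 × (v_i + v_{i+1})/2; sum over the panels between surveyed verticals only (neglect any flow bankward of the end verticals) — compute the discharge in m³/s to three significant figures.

5.29 m³/s

Panel 1-2: Δb = 6.6 m, d̄ = (0.00+0.90)/2 = 0.45, v̄ = (0.00+0.48)/2 = 0.24 → q = 6.6×0.45×0.24 = 0.7128 m³/s
Panel 2-3: Δb = 7.7 m, d̄ = (0.90+1.00)/2 = 0.95, v̄ = (0.48+0.58)/2 = 0.53 → q = 7.7×0.95×0.53 = 3.877 m³/s
Panel 3-4: Δb = 1.9 m, d̄ = (1.00+0.55)/2 = 0.775, v̄ = (0.58+0.29)/2 = 0.435 → q = 1.9×0.775×0.435 = 0.6405 m³/s
Panel 4-5: Δb = 1.6 m, d̄ = (0.55+0.00)/2 = 0.275, v̄ = (0.29+0.00)/2 = 0.145 → q = 1.6×0.275×0.145 = 0.06380 m³/s
Q = Σ q = 5.294 m³/s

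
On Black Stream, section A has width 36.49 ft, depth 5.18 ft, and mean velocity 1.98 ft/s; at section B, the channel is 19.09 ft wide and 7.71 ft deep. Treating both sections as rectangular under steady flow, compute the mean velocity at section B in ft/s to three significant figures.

Q = A₁V₁ = (36.49×5.18) × 1.98 = 374.3 ft³/s
A₂ = 19.09 × 7.71 = 147.2 ft²
V₂ = Q/A₂ = 374.3/147.2 = 2.543 ft/s

2.54 ft/s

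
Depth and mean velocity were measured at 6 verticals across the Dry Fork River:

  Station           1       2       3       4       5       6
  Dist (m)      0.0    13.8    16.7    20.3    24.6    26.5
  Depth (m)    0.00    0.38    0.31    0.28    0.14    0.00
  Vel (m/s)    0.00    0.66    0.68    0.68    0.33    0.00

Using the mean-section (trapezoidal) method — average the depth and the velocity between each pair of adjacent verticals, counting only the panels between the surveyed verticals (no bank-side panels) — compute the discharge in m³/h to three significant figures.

9850 m³/h

Panel 1-2: Δb = 13.8 m, d̄ = (0.00+0.38)/2 = 0.19, v̄ = (0.00+0.66)/2 = 0.33 → q = 13.8×0.19×0.33 = 0.8653 m³/s
Panel 2-3: Δb = 2.9 m, d̄ = (0.38+0.31)/2 = 0.345, v̄ = (0.66+0.68)/2 = 0.67 → q = 2.9×0.345×0.67 = 0.6703 m³/s
Panel 3-4: Δb = 3.6 m, d̄ = (0.31+0.28)/2 = 0.295, v̄ = (0.68+0.68)/2 = 0.68 → q = 3.6×0.295×0.68 = 0.7222 m³/s
Panel 4-5: Δb = 4.3 m, d̄ = (0.28+0.14)/2 = 0.21, v̄ = (0.68+0.33)/2 = 0.505 → q = 4.3×0.21×0.505 = 0.4560 m³/s
Panel 5-6: Δb = 1.9 m, d̄ = (0.14+0.00)/2 = 0.07, v̄ = (0.33+0.00)/2 = 0.165 → q = 1.9×0.07×0.165 = 0.02195 m³/s
Q = Σ q = 2.736 m³/s
= 2.736 × 3600 = 9849 m³/h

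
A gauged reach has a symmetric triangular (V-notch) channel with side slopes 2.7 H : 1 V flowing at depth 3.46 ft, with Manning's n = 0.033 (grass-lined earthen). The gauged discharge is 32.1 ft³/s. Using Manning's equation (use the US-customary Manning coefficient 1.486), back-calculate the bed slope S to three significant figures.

A = z·y² = 2.7×3.46² = 32.32 ft²
P = 2y√(1+z²) = 2×3.46×√(1+2.7²) = 19.92 ft
R = A/P = 32.32/19.92 = 1.622 ft
S = (Q·n / (1.486·A·R^(2/3)))² = (32.1×0.033 / (1.486×32.32×1.381))² = 0.0002551

0.000255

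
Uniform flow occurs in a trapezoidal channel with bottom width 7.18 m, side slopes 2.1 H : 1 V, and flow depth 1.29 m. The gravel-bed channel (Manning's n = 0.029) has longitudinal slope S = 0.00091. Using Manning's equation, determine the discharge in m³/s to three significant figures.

13.0 m³/s

A = (b + z·y)·y = (7.18 + 2.1×1.29)×1.29 = 12.76 m²
P = b + 2y√(1+z²) = 7.18 + 2×1.29×√(1+2.1²) = 13.18 m
R = A/P = 12.76/13.18 = 0.9678 m
Q = (1/n)·A·R^(2/3)·S^(1/2) = (1/0.029) × 12.76 × 0.9678^(2/3) × 0.00091^(1/2) = 12.98 m³/s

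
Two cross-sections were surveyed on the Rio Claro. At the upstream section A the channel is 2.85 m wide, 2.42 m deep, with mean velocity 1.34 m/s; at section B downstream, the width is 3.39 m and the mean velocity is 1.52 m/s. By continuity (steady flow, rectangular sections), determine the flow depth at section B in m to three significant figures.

1.79 m

Q = A₁V₁ = (2.85×2.42) × 1.34 = 9.242 m³/s
d₂ = Q/(b₂ V₂) = 9.242/(3.39×1.52) = 1.794 m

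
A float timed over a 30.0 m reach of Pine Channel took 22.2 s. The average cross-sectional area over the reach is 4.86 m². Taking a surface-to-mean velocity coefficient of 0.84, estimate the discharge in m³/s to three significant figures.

v_surface = L / t̄ = 30.0 / 22.2 = 1.351 m/s
v_mean = 0.84 × 1.351 = 1.135 m/s
Q = A × v_mean = 4.86 × 1.135 = 5.517 m³/s

5.52 m³/s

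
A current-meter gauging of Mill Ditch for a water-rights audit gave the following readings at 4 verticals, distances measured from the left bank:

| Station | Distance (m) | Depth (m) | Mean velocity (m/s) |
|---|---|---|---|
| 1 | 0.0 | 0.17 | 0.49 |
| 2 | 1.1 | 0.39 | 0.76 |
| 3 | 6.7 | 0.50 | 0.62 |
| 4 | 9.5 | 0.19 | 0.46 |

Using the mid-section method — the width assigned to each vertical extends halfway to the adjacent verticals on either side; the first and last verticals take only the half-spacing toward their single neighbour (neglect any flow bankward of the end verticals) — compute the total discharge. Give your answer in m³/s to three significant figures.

w_1 = (1.1 − 0.0)/2 = 0.55 m; q_1 = 0.49 × 0.17 × 0.55 = 0.04582 m³/s
w_2 = (6.7 − 0.0)/2 = 3.35 m; q_2 = 0.76 × 0.39 × 3.35 = 0.9929 m³/s
w_3 = (9.5 − 1.1)/2 = 4.2 m; q_3 = 0.62 × 0.50 × 4.2 = 1.302 m³/s
w_4 = (9.5 − 6.7)/2 = 1.4 m; q_4 = 0.46 × 0.19 × 1.4 = 0.1224 m³/s
Q = Σ qᵢ = 2.463 m³/s

2.46 m³/s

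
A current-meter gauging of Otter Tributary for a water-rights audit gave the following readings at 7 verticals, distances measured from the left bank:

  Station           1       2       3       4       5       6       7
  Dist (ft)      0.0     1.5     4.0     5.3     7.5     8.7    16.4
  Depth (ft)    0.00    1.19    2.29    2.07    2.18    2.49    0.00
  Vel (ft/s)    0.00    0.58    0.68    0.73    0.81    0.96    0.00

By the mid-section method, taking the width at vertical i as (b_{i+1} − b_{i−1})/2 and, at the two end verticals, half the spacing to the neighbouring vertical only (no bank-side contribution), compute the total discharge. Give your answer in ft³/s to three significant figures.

w_2 = (4.0 − 0.0)/2 = 2 ft; q_2 = 0.58 × 1.19 × 2 = 1.380 ft³/s
w_3 = (5.3 − 1.5)/2 = 1.9 ft; q_3 = 0.68 × 2.29 × 1.9 = 2.959 ft³/s
w_4 = (7.5 − 4.0)/2 = 1.75 ft; q_4 = 0.73 × 2.07 × 1.75 = 2.644 ft³/s
w_5 = (8.7 − 5.3)/2 = 1.7 ft; q_5 = 0.81 × 2.18 × 1.7 = 3.002 ft³/s
w_6 = (16.4 − 7.5)/2 = 4.45 ft; q_6 = 0.96 × 2.49 × 4.45 = 10.64 ft³/s
Stations 1, 7 contribute zero (depth or velocity is 0).
Q = Σ qᵢ = 20.62 ft³/s

20.6 ft³/s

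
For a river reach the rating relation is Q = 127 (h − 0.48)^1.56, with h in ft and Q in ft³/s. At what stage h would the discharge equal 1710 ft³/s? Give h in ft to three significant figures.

h − h₀ = (Q/C)^(1/b) = (1710/127)^(1/1.56) = 5.295 ft
h = 0.48 + 5.295 = 5.775 ft

5.77 ft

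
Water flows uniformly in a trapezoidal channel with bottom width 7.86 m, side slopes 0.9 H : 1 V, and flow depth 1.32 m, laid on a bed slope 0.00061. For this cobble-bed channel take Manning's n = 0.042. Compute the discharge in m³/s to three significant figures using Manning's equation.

A = (b + z·y)·y = (7.86 + 0.9×1.32)×1.32 = 11.94 m²
P = b + 2y√(1+z²) = 7.86 + 2×1.32×√(1+0.9²) = 11.41 m
R = A/P = 11.94/11.41 = 1.047 m
Q = (1/n)·A·R^(2/3)·S^(1/2) = (1/0.042) × 11.94 × 1.047^(2/3) × 0.00061^(1/2) = 7.240 m³/s

7.24 m³/s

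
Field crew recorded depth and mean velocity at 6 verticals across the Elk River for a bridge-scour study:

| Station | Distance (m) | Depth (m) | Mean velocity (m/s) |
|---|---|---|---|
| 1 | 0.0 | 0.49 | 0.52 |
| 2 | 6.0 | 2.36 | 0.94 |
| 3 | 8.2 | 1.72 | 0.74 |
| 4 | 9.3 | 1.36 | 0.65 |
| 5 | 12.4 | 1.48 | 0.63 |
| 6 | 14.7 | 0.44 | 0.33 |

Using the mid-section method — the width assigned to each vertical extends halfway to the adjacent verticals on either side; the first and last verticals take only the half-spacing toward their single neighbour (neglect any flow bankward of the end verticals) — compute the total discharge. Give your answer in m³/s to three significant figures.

16.5 m³/s

w_1 = (6.0 − 0.0)/2 = 3 m; q_1 = 0.52 × 0.49 × 3 = 0.7644 m³/s
w_2 = (8.2 − 0.0)/2 = 4.1 m; q_2 = 0.94 × 2.36 × 4.1 = 9.095 m³/s
w_3 = (9.3 − 6.0)/2 = 1.65 m; q_3 = 0.74 × 1.72 × 1.65 = 2.100 m³/s
w_4 = (12.4 − 8.2)/2 = 2.1 m; q_4 = 0.65 × 1.36 × 2.1 = 1.856 m³/s
w_5 = (14.7 − 9.3)/2 = 2.7 m; q_5 = 0.63 × 1.48 × 2.7 = 2.517 m³/s
w_6 = (14.7 − 12.4)/2 = 1.15 m; q_6 = 0.33 × 0.44 × 1.15 = 0.1670 m³/s
Q = Σ qᵢ = 16.50 m³/s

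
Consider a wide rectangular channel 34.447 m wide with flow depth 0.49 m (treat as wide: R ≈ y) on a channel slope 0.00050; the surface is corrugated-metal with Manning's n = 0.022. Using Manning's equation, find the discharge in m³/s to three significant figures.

10.7 m³/s

A = b·y = 34.447 × 0.49 = 16.88 m²
Wide channel: R ≈ y = 0.49 m
Q = (1/n)·A·R^(2/3)·S^(1/2) = (1/0.022) × 16.88 × 0.4900^(2/3) × 0.00050^(1/2) = 10.66 m³/s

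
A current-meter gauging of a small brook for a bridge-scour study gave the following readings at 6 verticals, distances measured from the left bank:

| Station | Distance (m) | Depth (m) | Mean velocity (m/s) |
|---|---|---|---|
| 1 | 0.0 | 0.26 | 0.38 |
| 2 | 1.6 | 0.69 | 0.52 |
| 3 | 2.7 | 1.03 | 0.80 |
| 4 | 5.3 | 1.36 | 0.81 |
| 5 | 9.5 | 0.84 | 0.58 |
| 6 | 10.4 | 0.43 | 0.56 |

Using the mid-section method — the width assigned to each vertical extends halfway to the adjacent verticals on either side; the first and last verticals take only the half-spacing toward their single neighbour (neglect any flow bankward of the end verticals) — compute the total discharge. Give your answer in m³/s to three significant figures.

w_1 = (1.6 − 0.0)/2 = 0.8 m; q_1 = 0.38 × 0.26 × 0.8 = 0.07904 m³/s
w_2 = (2.7 − 0.0)/2 = 1.35 m; q_2 = 0.52 × 0.69 × 1.35 = 0.4844 m³/s
w_3 = (5.3 − 1.6)/2 = 1.85 m; q_3 = 0.80 × 1.03 × 1.85 = 1.524 m³/s
w_4 = (9.5 − 2.7)/2 = 3.4 m; q_4 = 0.81 × 1.36 × 3.4 = 3.745 m³/s
w_5 = (10.4 − 5.3)/2 = 2.55 m; q_5 = 0.58 × 0.84 × 2.55 = 1.242 m³/s
w_6 = (10.4 − 9.5)/2 = 0.45 m; q_6 = 0.56 × 0.43 × 0.45 = 0.1084 m³/s
Q = Σ qᵢ = 7.184 m³/s

7.18 m³/s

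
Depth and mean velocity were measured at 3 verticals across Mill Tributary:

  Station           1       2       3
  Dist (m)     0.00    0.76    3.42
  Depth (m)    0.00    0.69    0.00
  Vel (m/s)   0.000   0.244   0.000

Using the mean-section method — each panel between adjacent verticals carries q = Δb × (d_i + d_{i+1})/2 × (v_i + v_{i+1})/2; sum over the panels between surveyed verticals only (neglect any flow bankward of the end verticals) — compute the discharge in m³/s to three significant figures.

Panel 1-2: Δb = 0.76 m, d̄ = (0.00+0.69)/2 = 0.345, v̄ = (0.000+0.244)/2 = 0.122 → q = 0.76×0.345×0.122 = 0.03199 m³/s
Panel 2-3: Δb = 2.66 m, d̄ = (0.69+0.00)/2 = 0.345, v̄ = (0.244+0.000)/2 = 0.122 → q = 2.66×0.345×0.122 = 0.1120 m³/s
Q = Σ q = 0.1439 m³/s

0.144 m³/s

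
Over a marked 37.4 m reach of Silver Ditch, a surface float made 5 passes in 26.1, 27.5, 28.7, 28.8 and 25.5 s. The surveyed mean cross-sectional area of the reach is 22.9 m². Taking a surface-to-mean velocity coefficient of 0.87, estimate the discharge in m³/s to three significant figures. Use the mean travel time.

27.3 m³/s

t̄ = (26.1 + 27.5 + 28.7 + 28.8 + 25.5) / 5 = 27.32 s
v_surface = L / t̄ = 37.4 / 27.32 = 1.369 m/s
v_mean = 0.87 × 1.369 = 1.191 m/s
Q = A × v_mean = 22.9 × 1.191 = 27.27 m³/s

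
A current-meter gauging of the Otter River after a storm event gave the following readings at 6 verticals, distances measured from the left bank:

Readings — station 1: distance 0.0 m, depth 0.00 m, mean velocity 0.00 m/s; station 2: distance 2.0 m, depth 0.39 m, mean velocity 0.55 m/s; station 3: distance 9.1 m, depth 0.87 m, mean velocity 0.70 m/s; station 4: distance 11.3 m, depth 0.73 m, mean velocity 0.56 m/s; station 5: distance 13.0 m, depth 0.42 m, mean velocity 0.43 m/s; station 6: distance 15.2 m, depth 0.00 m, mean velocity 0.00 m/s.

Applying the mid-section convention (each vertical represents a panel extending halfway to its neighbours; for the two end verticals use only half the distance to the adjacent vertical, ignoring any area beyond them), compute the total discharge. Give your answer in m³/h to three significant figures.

17800 m³/h

w_2 = (9.1 − 0.0)/2 = 4.55 m; q_2 = 0.55 × 0.39 × 4.55 = 0.9760 m³/s
w_3 = (11.3 − 2.0)/2 = 4.65 m; q_3 = 0.70 × 0.87 × 4.65 = 2.832 m³/s
w_4 = (13.0 − 9.1)/2 = 1.95 m; q_4 = 0.56 × 0.73 × 1.95 = 0.7972 m³/s
w_5 = (15.2 − 11.3)/2 = 1.95 m; q_5 = 0.43 × 0.42 × 1.95 = 0.3522 m³/s
Stations 1, 6 contribute zero (depth or velocity is 0).
Q = Σ qᵢ = 4.957 m³/s
= 4.957 × 3600 = 17850 m³/h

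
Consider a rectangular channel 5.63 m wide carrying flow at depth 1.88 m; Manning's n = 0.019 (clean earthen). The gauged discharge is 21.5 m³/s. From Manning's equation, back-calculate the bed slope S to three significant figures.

0.00127

A = b·y = 5.63 × 1.88 = 10.58 m²
P = b + 2y = 5.63 + 2×1.88 = 9.390 m
R = A/P = 10.58/9.390 = 1.127 m
S = (Q·n / (1·A·R^(2/3)))² = (21.5×0.019 / (1×10.58×1.083))² = 0.001270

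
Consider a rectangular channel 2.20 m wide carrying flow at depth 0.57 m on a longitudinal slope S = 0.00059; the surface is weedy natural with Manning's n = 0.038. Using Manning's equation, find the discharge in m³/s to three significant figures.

A = b·y = 2.20 × 0.57 = 1.254 m²
P = b + 2y = 2.20 + 2×0.57 = 3.340 m
R = A/P = 1.254/3.340 = 0.3754 m
Q = (1/n)·A·R^(2/3)·S^(1/2) = (1/0.038) × 1.254 × 0.3754^(2/3) × 0.00059^(1/2) = 0.4172 m³/s

0.417 m³/s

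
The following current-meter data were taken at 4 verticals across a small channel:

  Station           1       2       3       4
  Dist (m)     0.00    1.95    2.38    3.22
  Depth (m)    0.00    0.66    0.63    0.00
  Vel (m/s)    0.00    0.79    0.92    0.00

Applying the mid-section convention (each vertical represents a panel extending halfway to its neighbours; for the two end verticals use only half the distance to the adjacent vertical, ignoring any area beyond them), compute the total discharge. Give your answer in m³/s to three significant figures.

0.989 m³/s

w_2 = (2.38 − 0.00)/2 = 1.19 m; q_2 = 0.79 × 0.66 × 1.19 = 0.6205 m³/s
w_3 = (3.22 − 1.95)/2 = 0.635 m; q_3 = 0.92 × 0.63 × 0.635 = 0.3680 m³/s
Stations 1, 4 contribute zero (depth or velocity is 0).
Q = Σ qᵢ = 0.9885 m³/s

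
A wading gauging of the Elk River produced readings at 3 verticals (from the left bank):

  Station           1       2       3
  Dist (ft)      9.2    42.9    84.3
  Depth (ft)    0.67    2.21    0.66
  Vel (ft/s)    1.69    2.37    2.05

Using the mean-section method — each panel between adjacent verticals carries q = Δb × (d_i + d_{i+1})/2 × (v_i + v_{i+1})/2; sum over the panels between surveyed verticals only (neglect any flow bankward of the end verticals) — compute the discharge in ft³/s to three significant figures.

230 ft³/s

Panel 1-2: Δb = 33.7 ft, d̄ = (0.67+2.21)/2 = 1.44, v̄ = (1.69+2.37)/2 = 2.03 → q = 33.7×1.44×2.03 = 98.51 ft³/s
Panel 2-3: Δb = 41.4 ft, d̄ = (2.21+0.66)/2 = 1.435, v̄ = (2.37+2.05)/2 = 2.21 → q = 41.4×1.435×2.21 = 131.3 ft³/s
Q = Σ q = 229.8 ft³/s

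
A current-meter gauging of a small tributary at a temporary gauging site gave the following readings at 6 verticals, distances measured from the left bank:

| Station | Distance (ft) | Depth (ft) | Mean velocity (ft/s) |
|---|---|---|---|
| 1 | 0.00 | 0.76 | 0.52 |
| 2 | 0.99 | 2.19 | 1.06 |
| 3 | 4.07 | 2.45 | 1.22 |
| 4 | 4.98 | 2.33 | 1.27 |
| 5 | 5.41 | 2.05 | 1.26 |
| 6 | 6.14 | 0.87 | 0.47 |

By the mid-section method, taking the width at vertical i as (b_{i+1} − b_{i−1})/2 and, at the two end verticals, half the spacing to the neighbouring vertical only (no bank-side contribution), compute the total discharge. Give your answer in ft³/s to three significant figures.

w_1 = (0.99 − 0.00)/2 = 0.495 ft; q_1 = 0.52 × 0.76 × 0.495 = 0.1956 ft³/s
w_2 = (4.07 − 0.00)/2 = 2.035 ft; q_2 = 1.06 × 2.19 × 2.035 = 4.724 ft³/s
w_3 = (4.98 − 0.99)/2 = 1.995 ft; q_3 = 1.22 × 2.45 × 1.995 = 5.963 ft³/s
w_4 = (5.41 − 4.07)/2 = 0.67 ft; q_4 = 1.27 × 2.33 × 0.67 = 1.983 ft³/s
w_5 = (6.14 − 4.98)/2 = 0.58 ft; q_5 = 1.26 × 2.05 × 0.58 = 1.498 ft³/s
w_6 = (6.14 − 5.41)/2 = 0.365 ft; q_6 = 0.47 × 0.87 × 0.365 = 0.1492 ft³/s
Q = Σ qᵢ = 14.51 ft³/s

14.5 ft³/s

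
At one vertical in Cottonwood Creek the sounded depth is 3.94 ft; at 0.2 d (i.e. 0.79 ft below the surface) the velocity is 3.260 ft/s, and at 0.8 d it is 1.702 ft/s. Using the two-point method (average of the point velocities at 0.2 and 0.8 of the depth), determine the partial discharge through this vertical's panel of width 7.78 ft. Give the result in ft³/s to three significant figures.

v̄ = (3.260 + 1.702) / 2 = 2.481 ft/s
q = v̄ × d × w = 2.481 × 3.94 × 7.78 = 76.05 ft³/s

76.1 ft³/s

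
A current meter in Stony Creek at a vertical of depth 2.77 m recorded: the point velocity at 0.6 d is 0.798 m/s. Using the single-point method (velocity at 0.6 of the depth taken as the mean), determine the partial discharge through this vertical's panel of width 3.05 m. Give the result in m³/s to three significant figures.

6.74 m³/s

v̄ = v₀.₆ = 0.798 m/s
q = v̄ × d × w = 0.7980 × 2.77 × 3.05 = 6.742 m³/s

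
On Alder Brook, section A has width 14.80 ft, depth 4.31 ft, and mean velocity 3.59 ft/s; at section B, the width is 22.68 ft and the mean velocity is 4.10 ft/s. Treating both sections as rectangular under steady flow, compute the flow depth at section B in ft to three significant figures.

2.46 ft

Q = A₁V₁ = (14.80×4.31) × 3.59 = 229.0 ft³/s
d₂ = Q/(b₂ V₂) = 229.0/(22.68×4.10) = 2.463 ft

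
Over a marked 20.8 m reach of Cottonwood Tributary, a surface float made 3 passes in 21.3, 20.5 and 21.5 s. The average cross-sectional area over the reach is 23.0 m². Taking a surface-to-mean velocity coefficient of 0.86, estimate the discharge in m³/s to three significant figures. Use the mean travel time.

t̄ = (21.3 + 20.5 + 21.5) / 3 = 21.1 s
v_surface = L / t̄ = 20.8 / 21.1 = 0.9858 m/s
v_mean = 0.86 × 0.9858 = 0.8478 m/s
Q = A × v_mean = 23.0 × 0.8478 = 19.50 m³/s

19.5 m³/s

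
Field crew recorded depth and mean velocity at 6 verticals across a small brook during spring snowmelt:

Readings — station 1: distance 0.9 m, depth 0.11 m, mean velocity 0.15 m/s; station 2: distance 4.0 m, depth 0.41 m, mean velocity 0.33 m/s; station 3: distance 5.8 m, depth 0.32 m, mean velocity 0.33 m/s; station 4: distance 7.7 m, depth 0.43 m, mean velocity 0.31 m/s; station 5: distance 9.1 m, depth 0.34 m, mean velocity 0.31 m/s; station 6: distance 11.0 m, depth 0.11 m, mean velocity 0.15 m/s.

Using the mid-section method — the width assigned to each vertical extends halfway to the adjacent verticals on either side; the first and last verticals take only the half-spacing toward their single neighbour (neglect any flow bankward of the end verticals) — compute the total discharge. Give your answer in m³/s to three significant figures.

w_1 = (4.0 − 0.9)/2 = 1.55 m; q_1 = 0.15 × 0.11 × 1.55 = 0.02558 m³/s
w_2 = (5.8 − 0.9)/2 = 2.45 m; q_2 = 0.33 × 0.41 × 2.45 = 0.3315 m³/s
w_3 = (7.7 − 4.0)/2 = 1.85 m; q_3 = 0.33 × 0.32 × 1.85 = 0.1954 m³/s
w_4 = (9.1 − 5.8)/2 = 1.65 m; q_4 = 0.31 × 0.43 × 1.65 = 0.2199 m³/s
w_5 = (11.0 − 7.7)/2 = 1.65 m; q_5 = 0.31 × 0.34 × 1.65 = 0.1739 m³/s
w_6 = (11.0 − 9.1)/2 = 0.95 m; q_6 = 0.15 × 0.11 × 0.95 = 0.01568 m³/s
Q = Σ qᵢ = 0.9620 m³/s

0.962 m³/s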